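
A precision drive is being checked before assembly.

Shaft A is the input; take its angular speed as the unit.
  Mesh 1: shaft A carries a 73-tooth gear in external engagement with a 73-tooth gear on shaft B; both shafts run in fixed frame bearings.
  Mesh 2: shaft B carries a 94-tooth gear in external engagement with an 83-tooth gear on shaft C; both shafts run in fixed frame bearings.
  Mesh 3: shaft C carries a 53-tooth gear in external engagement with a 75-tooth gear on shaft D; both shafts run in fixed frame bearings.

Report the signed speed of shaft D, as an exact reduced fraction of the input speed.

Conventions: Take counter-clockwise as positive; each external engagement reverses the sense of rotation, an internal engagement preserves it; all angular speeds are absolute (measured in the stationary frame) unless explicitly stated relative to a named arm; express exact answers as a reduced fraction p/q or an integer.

3-mesh fixed-axis compound train (all bearings frame-fixed)
mesh 1 [73T→73T]: |ω|/ω_in = 1×73/73 = 1, sense flips to −
mesh 2 [94T→83T]: |ω|/ω_in = 1×94/83 = 94/83, sense flips to +
mesh 3 [53T→75T]: |ω|/ω_in = (94/83)×53/75 = 4982/6225, sense flips to −
signed output speed (× input speed) = -4982/6225

-4982/6225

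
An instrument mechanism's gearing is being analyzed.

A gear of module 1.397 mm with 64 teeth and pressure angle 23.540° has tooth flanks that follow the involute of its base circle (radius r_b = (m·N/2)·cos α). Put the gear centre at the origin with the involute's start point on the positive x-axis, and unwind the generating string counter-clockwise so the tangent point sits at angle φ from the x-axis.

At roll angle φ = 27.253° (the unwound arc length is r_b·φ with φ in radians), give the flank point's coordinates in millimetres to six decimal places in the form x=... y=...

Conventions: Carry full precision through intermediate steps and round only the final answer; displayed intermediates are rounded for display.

topology: single-mesh involute geometry — m = 1.397, N = 64
pitch radius r_p = m·N/2 = 1.397·64/2 = 44.704000
base radius r_b = r_p·cos α = 44.704000·cos 23.540° = 40.983799
roll angle φ = 27.253° = 0.47565458 rad
x = r_b·(cos φ + φ·sin φ) = 45.361079
y = r_b·(sin φ − φ·cos φ) = 1.437170

x=45.361079 y=1.437170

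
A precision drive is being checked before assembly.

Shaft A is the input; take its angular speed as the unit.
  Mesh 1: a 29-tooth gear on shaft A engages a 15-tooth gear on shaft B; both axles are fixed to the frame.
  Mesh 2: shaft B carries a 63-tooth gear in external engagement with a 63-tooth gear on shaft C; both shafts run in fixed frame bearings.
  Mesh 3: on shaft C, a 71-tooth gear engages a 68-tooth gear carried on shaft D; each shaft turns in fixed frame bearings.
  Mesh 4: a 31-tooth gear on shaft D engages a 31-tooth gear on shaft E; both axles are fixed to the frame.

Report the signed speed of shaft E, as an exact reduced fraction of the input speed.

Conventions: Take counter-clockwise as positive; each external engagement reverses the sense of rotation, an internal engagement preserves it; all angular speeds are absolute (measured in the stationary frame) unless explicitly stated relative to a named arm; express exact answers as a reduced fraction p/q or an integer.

2059/1020

4-mesh fixed-axis compound train (all bearings frame-fixed)
mesh 1 [29T→15T]: |ω|/ω_in = 1×29/15 = 29/15, sense flips to −
mesh 2 [63T→63T]: |ω|/ω_in = (29/15)×63/63 = 29/15, sense flips to +
mesh 3 [71T→68T]: |ω|/ω_in = (29/15)×71/68 = 2059/1020, sense flips to −
mesh 4 [31T→31T]: |ω|/ω_in = (2059/1020)×31/31 = 2059/1020, sense flips to +
signed output speed (× input speed) = 2059/1020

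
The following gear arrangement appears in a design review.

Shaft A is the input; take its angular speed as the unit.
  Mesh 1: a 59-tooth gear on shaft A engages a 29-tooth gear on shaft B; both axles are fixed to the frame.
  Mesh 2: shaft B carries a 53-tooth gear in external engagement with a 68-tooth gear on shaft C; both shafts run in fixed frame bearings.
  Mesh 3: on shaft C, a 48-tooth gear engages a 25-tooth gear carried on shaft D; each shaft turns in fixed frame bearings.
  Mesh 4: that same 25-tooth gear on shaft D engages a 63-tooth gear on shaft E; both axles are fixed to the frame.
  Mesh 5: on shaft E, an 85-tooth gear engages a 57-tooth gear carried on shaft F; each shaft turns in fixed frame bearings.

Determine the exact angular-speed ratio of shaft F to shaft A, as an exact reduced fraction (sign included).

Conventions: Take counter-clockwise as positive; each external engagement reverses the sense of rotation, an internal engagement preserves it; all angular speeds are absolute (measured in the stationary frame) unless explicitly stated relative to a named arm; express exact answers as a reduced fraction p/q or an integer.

-62540/34713

class = fixed-axis compound train [5 meshes; 5 ratios multiply, 5 sense flips]
mesh 1 [59T→29T]: running ratio 59/29, sense −
mesh 2 [53T→68T]: running ratio 3127/1972, sense +
mesh 3 [48T→25T]: running ratio 37524/12325, sense −
mesh 4 [25T→63T]: running ratio 12508/10353, sense +
mesh 5 [85T→57T]: running ratio 62540/34713, sense −
ω_out/ω_in = -62540/34713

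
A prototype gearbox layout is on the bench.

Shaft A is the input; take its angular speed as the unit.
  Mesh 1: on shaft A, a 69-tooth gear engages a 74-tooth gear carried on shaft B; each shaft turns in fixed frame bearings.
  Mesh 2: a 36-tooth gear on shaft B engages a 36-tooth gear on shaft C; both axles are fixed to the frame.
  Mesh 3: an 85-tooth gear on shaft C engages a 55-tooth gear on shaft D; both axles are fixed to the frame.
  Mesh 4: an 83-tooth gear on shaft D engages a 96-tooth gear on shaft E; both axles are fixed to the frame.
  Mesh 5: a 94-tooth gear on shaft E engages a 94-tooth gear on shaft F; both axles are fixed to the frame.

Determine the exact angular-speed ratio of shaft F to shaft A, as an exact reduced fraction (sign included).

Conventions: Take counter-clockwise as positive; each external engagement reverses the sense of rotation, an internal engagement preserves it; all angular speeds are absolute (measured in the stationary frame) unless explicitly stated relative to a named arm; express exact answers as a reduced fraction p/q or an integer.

-32453/26048

class = fixed-axis compound train [5 meshes; 5 ratios multiply, 5 sense flips]
mesh 1 [69T→74T]: running ratio 69/74, sense −
mesh 2 [36T→36T]: running ratio 69/74, sense +
mesh 3 [85T→55T]: running ratio 1173/814, sense −
mesh 4 [83T→96T]: running ratio 32453/26048, sense +
mesh 5 [94T→94T]: running ratio 32453/26048, sense −
ω_out/ω_in = -32453/26048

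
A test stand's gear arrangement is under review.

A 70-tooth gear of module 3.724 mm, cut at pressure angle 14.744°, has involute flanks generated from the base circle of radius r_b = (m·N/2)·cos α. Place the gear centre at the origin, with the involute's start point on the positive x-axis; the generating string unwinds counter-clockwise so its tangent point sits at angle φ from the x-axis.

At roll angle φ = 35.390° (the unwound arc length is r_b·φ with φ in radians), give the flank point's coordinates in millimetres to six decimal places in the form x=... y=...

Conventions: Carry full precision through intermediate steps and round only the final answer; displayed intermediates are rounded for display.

x=147.847880 y=9.528594

class = single-mesh tooth geometry [base-circle involute, m = 3.724, 70T]
pitch radius r_p = m·N/2 = 3.724·70/2 = 130.340000
base radius r_b = r_p·cos α = 130.340000·cos 14.744° = 126.048242
roll angle φ = 35.390° = 0.61767202 rad
x = r_b·(cos φ + φ·sin φ) = 147.847880
y = r_b·(sin φ − φ·cos φ) = 9.528594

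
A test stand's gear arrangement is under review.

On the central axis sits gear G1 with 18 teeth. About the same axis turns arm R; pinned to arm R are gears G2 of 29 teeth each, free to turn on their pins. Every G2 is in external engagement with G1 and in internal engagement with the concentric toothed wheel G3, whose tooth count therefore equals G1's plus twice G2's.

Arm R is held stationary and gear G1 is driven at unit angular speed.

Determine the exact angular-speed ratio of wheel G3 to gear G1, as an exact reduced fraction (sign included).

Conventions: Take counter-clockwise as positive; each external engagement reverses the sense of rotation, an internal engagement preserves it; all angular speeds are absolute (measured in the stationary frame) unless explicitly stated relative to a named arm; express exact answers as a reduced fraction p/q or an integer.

class = planetary set [G3 = 18+2·29 = 76; Willis about the carrier]
ring teeth: 18 + 2·29 = 76
18(ω_sun−ω_arm) = −76(ω_ring−ω_arm),  ω_arm = 0, ω_sun = 1
ω_ring = 0 − (18/76)(1−0) = -9/38
ω_out/ω_in = -9/38

-9/38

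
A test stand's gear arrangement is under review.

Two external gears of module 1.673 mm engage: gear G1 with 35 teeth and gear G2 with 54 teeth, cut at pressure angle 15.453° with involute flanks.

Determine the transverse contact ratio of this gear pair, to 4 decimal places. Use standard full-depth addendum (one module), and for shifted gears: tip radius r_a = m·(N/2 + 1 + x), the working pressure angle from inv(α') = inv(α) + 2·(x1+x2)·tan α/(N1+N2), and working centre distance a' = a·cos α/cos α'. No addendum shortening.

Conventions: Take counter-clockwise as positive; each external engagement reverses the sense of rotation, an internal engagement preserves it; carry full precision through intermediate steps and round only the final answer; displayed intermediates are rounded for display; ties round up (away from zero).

2.0060

single-mesh involute tooth geometry (35T engaging 54T at module 1.673)
base radii: r_b1 = 28.219099, r_b2 = 43.538039
tip radii: r_a1 = 30.950500, r_a2 = 46.844000
no profile shift: α' = α, a' = a
action lengths: √(r_a1²−r_b1²) = 12.712824, √(r_a2²−r_b2²) = 17.285818
base pitch p_b = π·m·cos α = 5.065881
CR = (12.712824 + 17.285818 − 74.448500·sin 15.45300°)/5.065881 = 2.005969
contact ratio ≈ 2.0060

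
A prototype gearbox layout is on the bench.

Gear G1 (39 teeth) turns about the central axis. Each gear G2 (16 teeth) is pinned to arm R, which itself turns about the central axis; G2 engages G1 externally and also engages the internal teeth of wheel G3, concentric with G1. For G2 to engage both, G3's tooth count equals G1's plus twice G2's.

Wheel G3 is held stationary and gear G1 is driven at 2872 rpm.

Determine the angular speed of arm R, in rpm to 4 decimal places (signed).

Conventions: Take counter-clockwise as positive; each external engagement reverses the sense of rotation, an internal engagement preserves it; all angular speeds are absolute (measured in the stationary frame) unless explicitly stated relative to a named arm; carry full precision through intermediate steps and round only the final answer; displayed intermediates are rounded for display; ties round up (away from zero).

+1018.2545 rpm

planetary set (39T centre, 16T on arm, 71T internal) — Willis relation
normalise by the input: solve with ω_sun = 1, then scale by 2872 rpm
ring teeth: 39 + 2·16 = 71
39(ω_sun−ω_arm) = −71(ω_ring−ω_arm),  ω_ring = 0, ω_sun = 1
39(1−ω_arm) = −71(0−ω_arm)  ⇒  110·ω_arm = 39  ⇒  ω_arm = 39/110
scale: ω_arm = 39/110 × 2872 rpm = +1018.2545 rpm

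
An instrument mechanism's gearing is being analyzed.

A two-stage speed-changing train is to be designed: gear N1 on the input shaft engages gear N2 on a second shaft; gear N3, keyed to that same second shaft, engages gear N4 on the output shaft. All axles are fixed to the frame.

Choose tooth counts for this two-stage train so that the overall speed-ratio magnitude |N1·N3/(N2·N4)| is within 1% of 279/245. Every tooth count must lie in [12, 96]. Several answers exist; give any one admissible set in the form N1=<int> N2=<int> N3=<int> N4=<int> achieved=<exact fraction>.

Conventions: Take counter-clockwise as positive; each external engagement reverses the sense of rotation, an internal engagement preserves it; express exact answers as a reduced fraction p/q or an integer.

N1=18 N2=14 N3=31 N4=35 achieved=279/245

design class (target 279/245): fixed-axis compound train
target = 279/245 in lowest terms: an exact hit needs N1·N3 = k·279 and N2·N4 = k·245 for one integer k, every count in [12, 96]; additionally prefer no 1:1 stage (N1 ≠ N2, N3 ≠ N4)
k = 1: no 1:1-free in-range split of k·279 and k·245 into factor pairs; take k = 2
k = 2: N1·N3 = 558 = 18·31, N2·N4 = 490 = 14·35
achieved = 18·31/(14·35) = 279/245; |achieved − target| = 0 ≤ 279/24500 ✓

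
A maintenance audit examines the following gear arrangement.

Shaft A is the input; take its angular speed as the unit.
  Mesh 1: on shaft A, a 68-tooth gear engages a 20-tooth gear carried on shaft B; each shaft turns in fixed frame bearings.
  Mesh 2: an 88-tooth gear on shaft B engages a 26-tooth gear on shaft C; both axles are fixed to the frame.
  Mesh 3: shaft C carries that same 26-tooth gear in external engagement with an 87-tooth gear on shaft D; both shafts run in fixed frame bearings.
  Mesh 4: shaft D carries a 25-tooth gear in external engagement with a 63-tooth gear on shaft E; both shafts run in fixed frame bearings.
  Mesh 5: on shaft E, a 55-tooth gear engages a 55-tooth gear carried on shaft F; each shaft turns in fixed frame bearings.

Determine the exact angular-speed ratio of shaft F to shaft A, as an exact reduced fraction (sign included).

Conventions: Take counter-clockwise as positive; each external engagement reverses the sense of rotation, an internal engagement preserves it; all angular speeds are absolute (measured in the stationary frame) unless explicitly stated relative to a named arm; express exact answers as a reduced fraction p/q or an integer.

class = fixed-axis compound train [5 meshes; 5 ratios multiply, 5 sense flips]
mesh 1 [68T→20T]: running ratio 17/5, sense −
mesh 2 [88T→26T]: running ratio 748/65, sense +
mesh 3 [26T→87T]: running ratio 1496/435, sense −
mesh 4 [25T→63T]: running ratio 7480/5481, sense +
mesh 5 [55T→55T]: running ratio 7480/5481, sense −
ω_out/ω_in = -7480/5481

-7480/5481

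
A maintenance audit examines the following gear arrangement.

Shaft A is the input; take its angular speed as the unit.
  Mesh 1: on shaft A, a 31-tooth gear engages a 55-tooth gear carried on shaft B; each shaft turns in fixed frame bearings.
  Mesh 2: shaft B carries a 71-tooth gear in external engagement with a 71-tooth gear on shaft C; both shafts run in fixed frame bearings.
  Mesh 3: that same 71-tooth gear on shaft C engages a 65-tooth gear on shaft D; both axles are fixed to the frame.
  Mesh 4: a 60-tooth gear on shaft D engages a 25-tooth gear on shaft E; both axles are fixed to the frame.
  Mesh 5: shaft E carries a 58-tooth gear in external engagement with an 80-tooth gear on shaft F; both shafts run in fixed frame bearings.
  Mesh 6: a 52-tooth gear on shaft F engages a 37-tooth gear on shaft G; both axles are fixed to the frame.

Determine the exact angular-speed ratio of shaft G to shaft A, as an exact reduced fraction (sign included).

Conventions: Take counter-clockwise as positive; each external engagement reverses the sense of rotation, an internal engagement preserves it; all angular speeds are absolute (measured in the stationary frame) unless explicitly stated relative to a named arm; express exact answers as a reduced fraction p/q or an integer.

class = fixed-axis compound train [6 meshes; 6 ratios multiply, 6 sense flips]
mesh 1 [31T→55T]: running ratio 31/55, sense −
mesh 2 [71T→71T]: running ratio 31/55, sense +
mesh 3 [71T→65T]: running ratio 2201/3575, sense −
mesh 4 [60T→25T]: running ratio 26412/17875, sense +
mesh 5 [58T→80T]: running ratio 191487/178750, sense −
mesh 6 [52T→37T]: running ratio 382974/254375, sense +
ω_out/ω_in = 382974/254375

382974/254375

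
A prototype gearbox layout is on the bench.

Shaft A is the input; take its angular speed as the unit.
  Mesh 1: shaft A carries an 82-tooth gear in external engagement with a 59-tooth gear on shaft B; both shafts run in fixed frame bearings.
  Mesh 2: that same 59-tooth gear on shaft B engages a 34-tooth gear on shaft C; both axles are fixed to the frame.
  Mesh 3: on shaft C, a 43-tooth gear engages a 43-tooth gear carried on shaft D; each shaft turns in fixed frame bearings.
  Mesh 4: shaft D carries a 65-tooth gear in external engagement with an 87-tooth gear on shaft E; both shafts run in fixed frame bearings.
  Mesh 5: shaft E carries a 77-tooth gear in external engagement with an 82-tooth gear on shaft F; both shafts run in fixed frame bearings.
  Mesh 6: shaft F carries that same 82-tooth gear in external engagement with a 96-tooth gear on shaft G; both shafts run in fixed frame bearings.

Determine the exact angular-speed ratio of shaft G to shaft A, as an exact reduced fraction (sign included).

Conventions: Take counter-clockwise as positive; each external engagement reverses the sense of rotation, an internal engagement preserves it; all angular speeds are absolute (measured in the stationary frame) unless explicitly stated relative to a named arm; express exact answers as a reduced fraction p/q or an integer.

class = fixed-axis compound train [6 meshes; 6 ratios multiply, 6 sense flips]
mesh 1 [82T→59T]: running ratio 82/59, sense −
mesh 2 [59T→34T]: running ratio 41/17, sense +
mesh 3 [43T→43T]: running ratio 41/17, sense −
mesh 4 [65T→87T]: running ratio 2665/1479, sense +
mesh 5 [77T→82T]: running ratio 5005/2958, sense −
mesh 6 [82T→96T]: running ratio 205205/141984, sense +
ω_out/ω_in = 205205/141984

205205/141984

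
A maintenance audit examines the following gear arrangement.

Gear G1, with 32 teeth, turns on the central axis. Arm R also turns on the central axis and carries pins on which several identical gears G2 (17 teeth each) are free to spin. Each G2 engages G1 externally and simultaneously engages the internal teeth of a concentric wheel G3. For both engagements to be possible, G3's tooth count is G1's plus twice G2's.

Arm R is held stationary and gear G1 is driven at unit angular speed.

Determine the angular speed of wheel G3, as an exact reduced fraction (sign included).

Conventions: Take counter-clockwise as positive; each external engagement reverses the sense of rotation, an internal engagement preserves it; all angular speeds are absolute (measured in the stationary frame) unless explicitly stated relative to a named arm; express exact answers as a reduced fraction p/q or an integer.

-16/33

topology: planetary set — G1 32T / G2 17T / G3 66T, arm = carrier (Willis)
ring teeth: 32 + 2·17 = 66
32(ω_sun−ω_arm) = −66(ω_ring−ω_arm),  ω_arm = 0, ω_sun = 1
ω_ring = 0 − (32/66)(1−0) = -16/33
exact speed ratio = -16/33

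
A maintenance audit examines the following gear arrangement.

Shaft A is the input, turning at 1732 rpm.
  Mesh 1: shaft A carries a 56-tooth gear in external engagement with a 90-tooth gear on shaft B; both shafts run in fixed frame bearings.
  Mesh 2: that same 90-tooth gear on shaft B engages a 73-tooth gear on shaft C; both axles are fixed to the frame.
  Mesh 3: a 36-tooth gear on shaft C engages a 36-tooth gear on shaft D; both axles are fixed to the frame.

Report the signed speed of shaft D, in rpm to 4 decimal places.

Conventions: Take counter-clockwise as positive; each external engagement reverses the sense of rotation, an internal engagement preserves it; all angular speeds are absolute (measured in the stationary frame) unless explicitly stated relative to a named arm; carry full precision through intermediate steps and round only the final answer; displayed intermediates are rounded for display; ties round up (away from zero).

class = fixed-axis compound train [3 meshes; 3 ratios multiply, 3 sense flips]
mesh 1 [56T→90T]: ω = 1732.0000×56/90 = 1077.6889 rpm, sense flips to −
mesh 2 [90T→73T]: ω = 1077.6889×90/73 = 1328.6575 rpm, sense flips to +
mesh 3 [36T→36T]: ω = 1328.6575×36/36 = 1328.6575 rpm, sense flips to −
signed output speed = -1328.6575 rpm

-1328.6575 rpm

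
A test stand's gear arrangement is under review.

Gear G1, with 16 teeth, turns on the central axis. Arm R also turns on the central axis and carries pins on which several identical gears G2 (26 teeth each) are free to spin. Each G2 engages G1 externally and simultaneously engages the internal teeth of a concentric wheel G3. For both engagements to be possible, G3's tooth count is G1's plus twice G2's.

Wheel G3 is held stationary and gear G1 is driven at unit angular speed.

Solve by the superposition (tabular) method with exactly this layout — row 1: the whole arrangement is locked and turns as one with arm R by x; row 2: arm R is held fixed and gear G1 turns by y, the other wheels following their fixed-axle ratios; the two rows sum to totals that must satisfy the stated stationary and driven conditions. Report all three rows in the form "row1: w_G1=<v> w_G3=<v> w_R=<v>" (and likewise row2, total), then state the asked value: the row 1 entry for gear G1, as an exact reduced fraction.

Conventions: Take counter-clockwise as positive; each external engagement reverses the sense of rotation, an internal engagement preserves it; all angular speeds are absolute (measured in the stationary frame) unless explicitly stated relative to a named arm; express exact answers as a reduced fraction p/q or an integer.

row1: w_G1=4/21 w_G3=4/21 w_R=4/21
row2: w_G1=17/21 w_G3=-4/21 w_R=0
total: w_G1=1 w_G3=0 w_R=4/21
asked value: 4/21

recognized (axles ride arm R): planetary set, 16/26/68 teeth
row 1: whole set turns with the arm by x
superposition row 2 [arm held]: sun y, ring −(16/68)·y, arm 0
boundary: total ω_ring = x − (16/68)·y = 0 and total ω_sun = x + y = 1  ⇒  y = 17/21, x = 4/21
row 2 ring = −(16/68)·17/21 = -4/21
totals (row 1 + row 2): sun 4/21 + 17/21 = 1, ring 4/21 + (-4/21) = 0, arm 4/21 + 0 = 4/21
asked cell (row1, sun) = 4/21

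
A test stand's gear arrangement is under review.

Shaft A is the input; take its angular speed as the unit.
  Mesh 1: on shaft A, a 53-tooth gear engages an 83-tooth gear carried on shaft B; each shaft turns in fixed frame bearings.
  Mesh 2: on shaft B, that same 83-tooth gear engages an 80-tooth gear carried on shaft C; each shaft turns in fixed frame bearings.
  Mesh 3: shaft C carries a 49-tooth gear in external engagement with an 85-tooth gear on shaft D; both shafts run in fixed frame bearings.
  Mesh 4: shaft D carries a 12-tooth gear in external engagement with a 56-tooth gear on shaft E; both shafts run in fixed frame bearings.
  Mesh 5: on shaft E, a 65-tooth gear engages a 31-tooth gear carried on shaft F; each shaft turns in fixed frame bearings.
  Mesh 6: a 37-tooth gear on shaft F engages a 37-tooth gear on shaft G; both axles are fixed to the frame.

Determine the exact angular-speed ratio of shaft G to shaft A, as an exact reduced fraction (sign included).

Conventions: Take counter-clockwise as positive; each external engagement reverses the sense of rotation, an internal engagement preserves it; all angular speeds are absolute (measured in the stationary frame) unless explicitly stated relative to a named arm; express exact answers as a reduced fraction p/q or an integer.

14469/84320

class = fixed-axis compound train [6 meshes; 6 ratios multiply, 6 sense flips]
mesh 1 [53T→83T]: running ratio 53/83, sense −
mesh 2 [83T→80T]: running ratio 53/80, sense +
mesh 3 [49T→85T]: running ratio 2597/6800, sense −
mesh 4 [12T→56T]: running ratio 1113/13600, sense +
mesh 5 [65T→31T]: running ratio 14469/84320, sense −
mesh 6 [37T→37T]: running ratio 14469/84320, sense +
ω_out/ω_in = 14469/84320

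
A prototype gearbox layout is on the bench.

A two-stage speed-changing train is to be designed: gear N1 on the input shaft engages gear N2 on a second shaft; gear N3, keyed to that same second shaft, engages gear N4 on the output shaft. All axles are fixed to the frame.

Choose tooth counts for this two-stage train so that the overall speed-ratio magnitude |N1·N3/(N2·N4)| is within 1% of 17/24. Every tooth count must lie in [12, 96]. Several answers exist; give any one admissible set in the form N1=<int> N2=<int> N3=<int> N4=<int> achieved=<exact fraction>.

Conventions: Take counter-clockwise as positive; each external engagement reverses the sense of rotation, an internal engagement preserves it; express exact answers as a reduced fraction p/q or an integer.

N1=12 N2=24 N3=17 N4=12 achieved=17/24

2-stage fixed-axis compound train for ratio 17/24
target = 17/24 in lowest terms: an exact hit needs N1·N3 = k·17 and N2·N4 = k·24 for one integer k, every count in [12, 96]; additionally prefer no 1:1 stage (N1 ≠ N2, N3 ≠ N4)
k = 1…11: no 1:1-free in-range split of k·17 and k·24 into factor pairs; take k = 12
k = 12: N1·N3 = 204 = 12·17, N2·N4 = 288 = 24·12
achieved = 12·17/(24·12) = 17/24; |achieved − target| = 0 ≤ 17/2400 ✓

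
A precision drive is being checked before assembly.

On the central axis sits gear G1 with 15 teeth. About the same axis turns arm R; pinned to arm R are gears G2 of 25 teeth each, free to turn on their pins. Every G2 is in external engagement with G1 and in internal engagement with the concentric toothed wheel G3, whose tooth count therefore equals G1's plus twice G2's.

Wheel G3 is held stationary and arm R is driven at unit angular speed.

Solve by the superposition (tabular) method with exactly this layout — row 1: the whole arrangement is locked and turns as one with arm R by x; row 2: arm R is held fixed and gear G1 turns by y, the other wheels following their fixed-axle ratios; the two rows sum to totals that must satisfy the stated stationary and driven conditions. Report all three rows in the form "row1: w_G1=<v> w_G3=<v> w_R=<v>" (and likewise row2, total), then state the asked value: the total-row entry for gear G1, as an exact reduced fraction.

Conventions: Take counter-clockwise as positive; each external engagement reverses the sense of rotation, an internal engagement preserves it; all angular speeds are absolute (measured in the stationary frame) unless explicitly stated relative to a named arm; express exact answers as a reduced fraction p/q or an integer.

row1: w_G1=1 w_G3=1 w_R=1
row2: w_G1=13/3 w_G3=-1 w_R=0
total: w_G1=16/3 w_G3=0 w_R=1
asked value: 16/3

recognized (axles ride arm R): planetary set, 15/25/65 teeth
row 1: whole set turns with the arm by x
superposition row 2 [arm held]: sun y, ring −(15/65)·y, arm 0
boundary: total ω_ring = x − (15/65)·y = 0 and total ω_arm = x = 1  ⇒  y = 13/3, x = 1
row 2 ring = −(15/65)·13/3 = -1
totals (row 1 + row 2): sun 1 + 13/3 = 16/3, ring 1 + (-1) = 0, arm 1 + 0 = 1
asked cell (total, sun) = 16/3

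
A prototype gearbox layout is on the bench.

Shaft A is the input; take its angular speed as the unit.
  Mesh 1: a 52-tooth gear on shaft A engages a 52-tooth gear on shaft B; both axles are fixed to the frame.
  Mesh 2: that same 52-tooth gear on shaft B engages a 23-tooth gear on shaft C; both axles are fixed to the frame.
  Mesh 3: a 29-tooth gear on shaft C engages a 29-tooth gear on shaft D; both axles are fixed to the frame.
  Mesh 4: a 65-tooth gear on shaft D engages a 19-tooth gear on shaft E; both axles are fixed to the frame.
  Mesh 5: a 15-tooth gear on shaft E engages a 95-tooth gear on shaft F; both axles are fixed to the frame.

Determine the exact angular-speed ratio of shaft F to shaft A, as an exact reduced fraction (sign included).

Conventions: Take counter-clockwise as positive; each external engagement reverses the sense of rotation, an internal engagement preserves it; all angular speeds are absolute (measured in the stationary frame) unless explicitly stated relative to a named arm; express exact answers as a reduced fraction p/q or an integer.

class = fixed-axis compound train [5 meshes; 5 ratios multiply, 5 sense flips]
mesh 1 [52T→52T]: running ratio 1, sense −
mesh 2 [52T→23T]: running ratio 52/23, sense +
mesh 3 [29T→29T]: running ratio 52/23, sense −
mesh 4 [65T→19T]: running ratio 3380/437, sense +
mesh 5 [15T→95T]: running ratio 10140/8303, sense −
ω_out/ω_in = -10140/8303

-10140/8303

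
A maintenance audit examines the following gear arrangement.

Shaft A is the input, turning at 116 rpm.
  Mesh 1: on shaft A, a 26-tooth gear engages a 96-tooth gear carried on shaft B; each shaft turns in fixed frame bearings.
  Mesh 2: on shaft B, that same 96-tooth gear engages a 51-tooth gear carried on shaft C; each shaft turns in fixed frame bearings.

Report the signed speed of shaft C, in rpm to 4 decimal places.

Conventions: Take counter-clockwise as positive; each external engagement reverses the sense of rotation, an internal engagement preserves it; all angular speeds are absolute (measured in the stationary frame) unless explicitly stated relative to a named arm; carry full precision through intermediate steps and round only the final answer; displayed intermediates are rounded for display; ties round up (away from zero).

2-mesh fixed-axis compound train (all bearings frame-fixed)
mesh 1 [26T→96T]: ω = 116.0000×26/96 = 31.4167 rpm, sense flips to −
mesh 2 [96T→51T]: ω = 31.4167×96/51 = 59.1373 rpm, sense flips to +
signed output speed = +59.1373 rpm

+59.1373 rpm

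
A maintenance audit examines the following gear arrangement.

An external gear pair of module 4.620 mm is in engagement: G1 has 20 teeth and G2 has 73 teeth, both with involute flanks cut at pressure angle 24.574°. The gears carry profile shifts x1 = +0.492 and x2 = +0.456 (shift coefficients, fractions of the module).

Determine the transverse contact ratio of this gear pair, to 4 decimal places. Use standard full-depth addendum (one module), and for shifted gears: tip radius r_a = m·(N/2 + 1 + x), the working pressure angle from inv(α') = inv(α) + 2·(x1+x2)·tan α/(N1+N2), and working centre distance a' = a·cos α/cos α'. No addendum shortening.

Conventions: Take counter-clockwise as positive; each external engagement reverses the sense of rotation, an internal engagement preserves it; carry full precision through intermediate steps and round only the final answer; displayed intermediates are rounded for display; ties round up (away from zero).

topology: single-mesh involute geometry — m = 4.620, 20T/73T pair
base radii: r_b1 = 42.015431, r_b2 = 153.356324
tip radii: r_a1 = 53.093040, r_a2 = 175.356720
inv(α') = inv(24.574°) + 2·(+0.492+0.456)·tan α/(20+73) = 0.03771250  ⇒  α' = 26.87261°
a' = a·cos α / cos α' = 214.8300·cos 24.574°/cos 26.87261° = 219.023267
action lengths: √(r_a1²−r_b1²) = 32.458811, √(r_a2²−r_b2²) = 85.040092
base pitch p_b = π·m·cos α = 13.199537
CR = (32.458811 + 85.040092 − 219.023267·sin 26.87261°)/13.199537 = 1.401455
contact ratio ≈ 1.4015

1.4015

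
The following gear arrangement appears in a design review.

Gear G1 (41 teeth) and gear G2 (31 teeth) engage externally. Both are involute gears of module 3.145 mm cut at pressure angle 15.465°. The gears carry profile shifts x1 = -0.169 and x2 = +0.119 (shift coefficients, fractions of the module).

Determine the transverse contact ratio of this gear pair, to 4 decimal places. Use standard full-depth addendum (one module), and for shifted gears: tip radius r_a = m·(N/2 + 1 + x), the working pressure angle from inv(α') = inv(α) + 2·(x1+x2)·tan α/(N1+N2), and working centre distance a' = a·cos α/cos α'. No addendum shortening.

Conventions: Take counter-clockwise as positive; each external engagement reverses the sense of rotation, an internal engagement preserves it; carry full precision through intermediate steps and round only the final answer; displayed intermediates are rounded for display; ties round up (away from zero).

recognized (one external pair, fixed centres): single-mesh tooth geometry, m = 3.145, N1 = 41, N2 = 31
base radii: r_b1 = 62.138178, r_b2 = 46.982525
tip radii: r_a1 = 67.085995, r_a2 = 52.266755
inv(α') = inv(15.465°) + 2·(-0.169+0.119)·tan α/(41+31) = 0.00636738  ⇒  α' = 15.17157°
a' = a·cos α / cos α' = 113.2200·cos 15.465°/cos 15.17157° = 113.061286
action lengths: √(r_a1²−r_b1²) = 25.285917, √(r_a2²−r_b2²) = 22.901006
base pitch p_b = π·m·cos α = 9.522578
CR = (25.285917 + 22.901006 − 113.061286·sin 15.17157°)/9.522578 = 1.953003
contact ratio ≈ 1.9530

1.9530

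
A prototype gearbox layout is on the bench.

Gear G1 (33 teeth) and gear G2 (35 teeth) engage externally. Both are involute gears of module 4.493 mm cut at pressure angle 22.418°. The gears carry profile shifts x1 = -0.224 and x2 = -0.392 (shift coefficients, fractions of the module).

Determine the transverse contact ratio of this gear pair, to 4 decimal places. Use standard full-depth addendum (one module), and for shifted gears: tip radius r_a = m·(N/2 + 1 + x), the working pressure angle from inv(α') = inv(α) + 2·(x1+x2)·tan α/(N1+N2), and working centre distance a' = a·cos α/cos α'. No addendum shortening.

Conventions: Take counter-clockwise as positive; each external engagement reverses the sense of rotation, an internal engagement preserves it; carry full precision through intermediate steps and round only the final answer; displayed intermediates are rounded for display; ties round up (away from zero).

1.7606

class = single-mesh tooth geometry [involute pair 33T × 35T, m = 4.493]
base radii: r_b1 = 68.531879, r_b2 = 72.685327
tip radii: r_a1 = 77.621068, r_a2 = 81.359244
inv(α') = inv(22.418°) + 2·(-0.224-0.392)·tan α/(33+35) = 0.01379571  ⇒  α' = 19.50746°
a' = a·cos α / cos α' = 152.7620·cos 22.418°/cos 19.50746° = 149.817001
action lengths: √(r_a1²−r_b1²) = 36.447383, √(r_a2²−r_b2²) = 36.553657
base pitch p_b = π·m·cos α = 13.048439
CR = (36.447383 + 36.553657 − 149.817001·sin 19.50746°)/13.048439 = 1.760571
contact ratio ≈ 1.7606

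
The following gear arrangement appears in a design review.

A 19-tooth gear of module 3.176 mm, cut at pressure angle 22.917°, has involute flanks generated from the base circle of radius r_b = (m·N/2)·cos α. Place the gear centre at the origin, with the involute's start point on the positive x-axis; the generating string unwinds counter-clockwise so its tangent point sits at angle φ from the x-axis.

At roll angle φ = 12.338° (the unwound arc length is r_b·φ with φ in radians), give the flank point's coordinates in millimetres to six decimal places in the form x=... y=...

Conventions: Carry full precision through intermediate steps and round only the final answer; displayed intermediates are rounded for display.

x=28.427405 y=0.092072

topology: single-mesh involute geometry — m = 3.176, N = 19
pitch radius r_p = m·N/2 = 3.176·19/2 = 30.172000
base radius r_b = r_p·cos α = 30.172000·cos 22.917° = 27.790521
roll angle φ = 12.338° = 0.21533872 rad
x = r_b·(cos φ + φ·sin φ) = 28.427405
y = r_b·(sin φ − φ·cos φ) = 0.092072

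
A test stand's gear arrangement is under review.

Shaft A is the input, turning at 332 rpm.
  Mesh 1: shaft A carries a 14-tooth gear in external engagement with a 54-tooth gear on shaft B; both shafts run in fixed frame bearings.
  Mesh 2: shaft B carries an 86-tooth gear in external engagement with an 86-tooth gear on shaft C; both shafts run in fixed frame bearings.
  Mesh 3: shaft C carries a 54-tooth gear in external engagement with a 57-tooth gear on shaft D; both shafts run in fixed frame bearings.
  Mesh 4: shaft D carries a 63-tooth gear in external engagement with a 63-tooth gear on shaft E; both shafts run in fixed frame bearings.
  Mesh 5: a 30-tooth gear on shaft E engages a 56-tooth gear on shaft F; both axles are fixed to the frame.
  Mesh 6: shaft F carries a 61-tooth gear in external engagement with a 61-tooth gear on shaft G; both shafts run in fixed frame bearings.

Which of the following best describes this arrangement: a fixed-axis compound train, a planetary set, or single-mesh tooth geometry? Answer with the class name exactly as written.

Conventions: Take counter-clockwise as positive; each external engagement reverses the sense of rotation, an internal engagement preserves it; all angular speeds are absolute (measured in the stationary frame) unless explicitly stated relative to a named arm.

recognized (7 fixed axles, 6 meshes): fixed-axis compound train
classification: fixed-axis compound train

fixed-axis compound train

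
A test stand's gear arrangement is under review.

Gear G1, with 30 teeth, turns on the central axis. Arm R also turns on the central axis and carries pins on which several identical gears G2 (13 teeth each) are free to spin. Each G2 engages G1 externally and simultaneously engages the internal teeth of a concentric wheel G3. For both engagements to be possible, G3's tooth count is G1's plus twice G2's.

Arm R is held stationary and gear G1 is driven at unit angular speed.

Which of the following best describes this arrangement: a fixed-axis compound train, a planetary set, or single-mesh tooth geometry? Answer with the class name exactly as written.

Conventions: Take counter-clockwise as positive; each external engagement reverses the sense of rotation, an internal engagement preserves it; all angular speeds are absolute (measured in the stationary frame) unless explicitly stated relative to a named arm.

topology: planetary set — G1 30T / G2 13T / G3 56T, arm = carrier (Willis)
classification: planetary set

planetary set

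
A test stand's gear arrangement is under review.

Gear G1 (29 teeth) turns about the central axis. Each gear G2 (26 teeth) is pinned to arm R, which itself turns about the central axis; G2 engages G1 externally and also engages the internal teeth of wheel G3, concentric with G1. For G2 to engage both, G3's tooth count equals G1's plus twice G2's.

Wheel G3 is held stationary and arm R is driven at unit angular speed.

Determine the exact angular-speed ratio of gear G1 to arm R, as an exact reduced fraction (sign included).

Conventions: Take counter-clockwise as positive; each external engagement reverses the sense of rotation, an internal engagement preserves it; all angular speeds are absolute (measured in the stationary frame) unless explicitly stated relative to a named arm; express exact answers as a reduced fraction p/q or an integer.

recognized (axles ride arm R): planetary set, 29/26/81 teeth
ring teeth: 29 + 2·26 = 81
29(ω_sun−ω_arm) = −81(ω_ring−ω_arm),  ω_ring = 0, ω_arm = 1
ω_sun = 1 − (81/29)(0−1) = 110/29
ω_out/ω_in = 110/29

110/29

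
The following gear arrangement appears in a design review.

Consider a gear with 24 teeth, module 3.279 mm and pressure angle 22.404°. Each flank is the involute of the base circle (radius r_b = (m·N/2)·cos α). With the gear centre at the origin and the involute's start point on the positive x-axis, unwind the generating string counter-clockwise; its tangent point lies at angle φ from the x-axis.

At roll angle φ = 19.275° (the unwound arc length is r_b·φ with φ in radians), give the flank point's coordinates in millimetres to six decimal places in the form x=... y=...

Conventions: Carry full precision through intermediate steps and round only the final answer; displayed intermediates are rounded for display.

recognized (one wheel, involute flank): single-mesh tooth geometry, m = 3.279, N = 24
pitch radius r_p = m·N/2 = 3.279·24/2 = 39.348000
base radius r_b = r_p·cos α = 39.348000·cos 22.404° = 36.377990
roll angle φ = 19.275° = 0.33641221 rad
x = r_b·(cos φ + φ·sin φ) = 38.378620
y = r_b·(sin φ − φ·cos φ) = 0.456467

x=38.378620 y=0.456467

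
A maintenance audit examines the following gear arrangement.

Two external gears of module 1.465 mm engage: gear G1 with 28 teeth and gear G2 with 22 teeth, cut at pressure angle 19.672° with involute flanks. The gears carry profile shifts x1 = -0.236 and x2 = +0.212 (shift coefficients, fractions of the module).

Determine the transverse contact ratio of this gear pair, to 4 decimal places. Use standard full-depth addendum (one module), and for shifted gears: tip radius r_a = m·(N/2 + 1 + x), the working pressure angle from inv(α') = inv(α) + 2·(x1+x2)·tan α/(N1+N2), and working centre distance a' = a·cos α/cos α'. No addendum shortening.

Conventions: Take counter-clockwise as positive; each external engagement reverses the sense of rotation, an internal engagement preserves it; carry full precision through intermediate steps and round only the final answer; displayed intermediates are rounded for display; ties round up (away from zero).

recognized (one external pair, fixed centres): single-mesh tooth geometry, m = 1.465, N1 = 28, N2 = 22
base radii: r_b1 = 19.312937, r_b2 = 15.174451
tip radii: r_a1 = 21.629260, r_a2 = 17.890580
inv(α') = inv(19.672°) + 2·(-0.236+0.212)·tan α/(28+22) = 0.01381622  ⇒  α' = 19.51682°
a' = a·cos α / cos α' = 36.6250·cos 19.672°/cos 19.51682° = 36.589706
action lengths: √(r_a1²−r_b1²) = 9.738344, √(r_a2²−r_b2²) = 9.476756
base pitch p_b = π·m·cos α = 4.333813
CR = (9.738344 + 9.476756 − 36.589706·sin 19.51682°)/4.333813 = 1.613147
contact ratio ≈ 1.6131

1.6131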